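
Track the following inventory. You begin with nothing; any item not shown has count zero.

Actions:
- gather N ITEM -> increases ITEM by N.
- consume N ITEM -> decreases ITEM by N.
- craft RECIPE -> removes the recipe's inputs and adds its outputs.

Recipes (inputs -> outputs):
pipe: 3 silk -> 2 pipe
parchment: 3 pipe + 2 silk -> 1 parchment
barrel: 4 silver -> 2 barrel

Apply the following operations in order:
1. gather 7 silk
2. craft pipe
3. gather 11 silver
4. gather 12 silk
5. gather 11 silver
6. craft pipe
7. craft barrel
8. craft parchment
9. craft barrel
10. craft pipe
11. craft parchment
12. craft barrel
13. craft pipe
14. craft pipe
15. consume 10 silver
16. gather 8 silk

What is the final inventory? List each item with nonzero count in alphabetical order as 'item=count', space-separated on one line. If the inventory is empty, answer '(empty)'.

After 1 (gather 7 silk): silk=7
After 2 (craft pipe): pipe=2 silk=4
After 3 (gather 11 silver): pipe=2 silk=4 silver=11
After 4 (gather 12 silk): pipe=2 silk=16 silver=11
After 5 (gather 11 silver): pipe=2 silk=16 silver=22
After 6 (craft pipe): pipe=4 silk=13 silver=22
After 7 (craft barrel): barrel=2 pipe=4 silk=13 silver=18
After 8 (craft parchment): barrel=2 parchment=1 pipe=1 silk=11 silver=18
After 9 (craft barrel): barrel=4 parchment=1 pipe=1 silk=11 silver=14
After 10 (craft pipe): barrel=4 parchment=1 pipe=3 silk=8 silver=14
After 11 (craft parchment): barrel=4 parchment=2 silk=6 silver=14
After 12 (craft barrel): barrel=6 parchment=2 silk=6 silver=10
After 13 (craft pipe): barrel=6 parchment=2 pipe=2 silk=3 silver=10
After 14 (craft pipe): barrel=6 parchment=2 pipe=4 silver=10
After 15 (consume 10 silver): barrel=6 parchment=2 pipe=4
After 16 (gather 8 silk): barrel=6 parchment=2 pipe=4 silk=8

Answer: barrel=6 parchment=2 pipe=4 silk=8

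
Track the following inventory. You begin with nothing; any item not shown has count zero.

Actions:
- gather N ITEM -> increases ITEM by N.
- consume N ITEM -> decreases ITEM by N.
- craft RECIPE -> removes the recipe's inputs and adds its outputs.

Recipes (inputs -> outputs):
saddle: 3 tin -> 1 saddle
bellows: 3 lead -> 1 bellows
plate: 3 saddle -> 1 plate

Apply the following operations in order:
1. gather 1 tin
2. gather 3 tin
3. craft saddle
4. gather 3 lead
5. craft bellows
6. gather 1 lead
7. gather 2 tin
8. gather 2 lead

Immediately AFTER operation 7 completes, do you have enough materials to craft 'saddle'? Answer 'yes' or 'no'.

After 1 (gather 1 tin): tin=1
After 2 (gather 3 tin): tin=4
After 3 (craft saddle): saddle=1 tin=1
After 4 (gather 3 lead): lead=3 saddle=1 tin=1
After 5 (craft bellows): bellows=1 saddle=1 tin=1
After 6 (gather 1 lead): bellows=1 lead=1 saddle=1 tin=1
After 7 (gather 2 tin): bellows=1 lead=1 saddle=1 tin=3

Answer: yes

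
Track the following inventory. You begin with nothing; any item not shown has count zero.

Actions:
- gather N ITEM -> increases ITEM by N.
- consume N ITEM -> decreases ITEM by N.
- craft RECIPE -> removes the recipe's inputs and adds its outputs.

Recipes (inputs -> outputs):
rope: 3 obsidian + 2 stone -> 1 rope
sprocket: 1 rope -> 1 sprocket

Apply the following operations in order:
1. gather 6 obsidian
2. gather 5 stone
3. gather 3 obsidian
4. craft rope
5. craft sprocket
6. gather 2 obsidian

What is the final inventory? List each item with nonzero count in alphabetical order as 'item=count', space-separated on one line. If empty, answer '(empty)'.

After 1 (gather 6 obsidian): obsidian=6
After 2 (gather 5 stone): obsidian=6 stone=5
After 3 (gather 3 obsidian): obsidian=9 stone=5
After 4 (craft rope): obsidian=6 rope=1 stone=3
After 5 (craft sprocket): obsidian=6 sprocket=1 stone=3
After 6 (gather 2 obsidian): obsidian=8 sprocket=1 stone=3

Answer: obsidian=8 sprocket=1 stone=3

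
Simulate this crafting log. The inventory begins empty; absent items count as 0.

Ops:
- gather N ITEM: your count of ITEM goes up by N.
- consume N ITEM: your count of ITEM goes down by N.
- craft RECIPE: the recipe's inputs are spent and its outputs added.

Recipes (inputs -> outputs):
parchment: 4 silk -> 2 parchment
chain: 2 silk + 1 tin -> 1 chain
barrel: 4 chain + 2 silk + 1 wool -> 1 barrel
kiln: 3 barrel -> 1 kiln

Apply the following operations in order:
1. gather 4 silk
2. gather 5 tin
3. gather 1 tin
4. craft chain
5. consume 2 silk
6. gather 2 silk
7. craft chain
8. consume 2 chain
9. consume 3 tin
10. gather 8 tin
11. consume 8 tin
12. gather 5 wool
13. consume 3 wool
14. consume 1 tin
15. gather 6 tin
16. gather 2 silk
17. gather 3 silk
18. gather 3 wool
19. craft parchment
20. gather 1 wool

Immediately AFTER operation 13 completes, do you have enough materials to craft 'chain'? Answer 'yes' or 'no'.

Answer: no

Derivation:
After 1 (gather 4 silk): silk=4
After 2 (gather 5 tin): silk=4 tin=5
After 3 (gather 1 tin): silk=4 tin=6
After 4 (craft chain): chain=1 silk=2 tin=5
After 5 (consume 2 silk): chain=1 tin=5
After 6 (gather 2 silk): chain=1 silk=2 tin=5
After 7 (craft chain): chain=2 tin=4
After 8 (consume 2 chain): tin=4
After 9 (consume 3 tin): tin=1
After 10 (gather 8 tin): tin=9
After 11 (consume 8 tin): tin=1
After 12 (gather 5 wool): tin=1 wool=5
After 13 (consume 3 wool): tin=1 wool=2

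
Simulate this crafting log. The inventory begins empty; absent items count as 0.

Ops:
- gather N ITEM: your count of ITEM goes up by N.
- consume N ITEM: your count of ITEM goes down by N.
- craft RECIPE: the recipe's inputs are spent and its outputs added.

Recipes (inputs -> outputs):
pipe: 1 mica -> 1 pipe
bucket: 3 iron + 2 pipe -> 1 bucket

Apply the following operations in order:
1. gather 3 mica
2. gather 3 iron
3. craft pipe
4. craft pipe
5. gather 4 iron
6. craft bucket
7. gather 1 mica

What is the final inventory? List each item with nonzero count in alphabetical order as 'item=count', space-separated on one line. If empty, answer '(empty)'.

After 1 (gather 3 mica): mica=3
After 2 (gather 3 iron): iron=3 mica=3
After 3 (craft pipe): iron=3 mica=2 pipe=1
After 4 (craft pipe): iron=3 mica=1 pipe=2
After 5 (gather 4 iron): iron=7 mica=1 pipe=2
After 6 (craft bucket): bucket=1 iron=4 mica=1
After 7 (gather 1 mica): bucket=1 iron=4 mica=2

Answer: bucket=1 iron=4 mica=2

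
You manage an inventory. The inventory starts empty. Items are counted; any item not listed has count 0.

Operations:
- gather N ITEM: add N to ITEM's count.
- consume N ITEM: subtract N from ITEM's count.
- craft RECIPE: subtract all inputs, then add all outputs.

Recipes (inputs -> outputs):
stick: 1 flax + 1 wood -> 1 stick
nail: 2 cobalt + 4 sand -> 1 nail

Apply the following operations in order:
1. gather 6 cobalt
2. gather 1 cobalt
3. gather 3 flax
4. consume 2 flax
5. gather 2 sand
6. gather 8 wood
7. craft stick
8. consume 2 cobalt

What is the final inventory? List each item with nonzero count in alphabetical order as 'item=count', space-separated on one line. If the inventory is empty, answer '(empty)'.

After 1 (gather 6 cobalt): cobalt=6
After 2 (gather 1 cobalt): cobalt=7
After 3 (gather 3 flax): cobalt=7 flax=3
After 4 (consume 2 flax): cobalt=7 flax=1
After 5 (gather 2 sand): cobalt=7 flax=1 sand=2
After 6 (gather 8 wood): cobalt=7 flax=1 sand=2 wood=8
After 7 (craft stick): cobalt=7 sand=2 stick=1 wood=7
After 8 (consume 2 cobalt): cobalt=5 sand=2 stick=1 wood=7

Answer: cobalt=5 sand=2 stick=1 wood=7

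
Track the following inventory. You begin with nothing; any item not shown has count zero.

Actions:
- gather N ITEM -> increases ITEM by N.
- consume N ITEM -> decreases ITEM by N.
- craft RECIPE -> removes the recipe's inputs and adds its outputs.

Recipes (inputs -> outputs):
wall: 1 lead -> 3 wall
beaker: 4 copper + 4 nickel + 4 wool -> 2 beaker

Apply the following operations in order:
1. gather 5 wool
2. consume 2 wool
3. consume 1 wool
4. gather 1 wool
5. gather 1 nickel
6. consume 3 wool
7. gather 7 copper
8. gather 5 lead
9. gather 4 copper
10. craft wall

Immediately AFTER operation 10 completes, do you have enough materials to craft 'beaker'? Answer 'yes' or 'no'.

Answer: no

Derivation:
After 1 (gather 5 wool): wool=5
After 2 (consume 2 wool): wool=3
After 3 (consume 1 wool): wool=2
After 4 (gather 1 wool): wool=3
After 5 (gather 1 nickel): nickel=1 wool=3
After 6 (consume 3 wool): nickel=1
After 7 (gather 7 copper): copper=7 nickel=1
After 8 (gather 5 lead): copper=7 lead=5 nickel=1
After 9 (gather 4 copper): copper=11 lead=5 nickel=1
After 10 (craft wall): copper=11 lead=4 nickel=1 wall=3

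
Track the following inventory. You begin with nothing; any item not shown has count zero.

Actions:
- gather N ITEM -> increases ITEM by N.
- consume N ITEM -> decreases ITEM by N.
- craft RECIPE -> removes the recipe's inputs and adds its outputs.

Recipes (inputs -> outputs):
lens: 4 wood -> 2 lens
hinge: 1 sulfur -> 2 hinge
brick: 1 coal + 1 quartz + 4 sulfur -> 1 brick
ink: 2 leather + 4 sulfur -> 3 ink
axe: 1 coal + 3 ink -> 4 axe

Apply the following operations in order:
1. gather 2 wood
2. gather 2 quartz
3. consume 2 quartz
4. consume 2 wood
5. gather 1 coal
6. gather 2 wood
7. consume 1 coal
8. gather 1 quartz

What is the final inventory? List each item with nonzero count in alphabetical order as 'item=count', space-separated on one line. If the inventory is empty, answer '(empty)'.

After 1 (gather 2 wood): wood=2
After 2 (gather 2 quartz): quartz=2 wood=2
After 3 (consume 2 quartz): wood=2
After 4 (consume 2 wood): (empty)
After 5 (gather 1 coal): coal=1
After 6 (gather 2 wood): coal=1 wood=2
After 7 (consume 1 coal): wood=2
After 8 (gather 1 quartz): quartz=1 wood=2

Answer: quartz=1 wood=2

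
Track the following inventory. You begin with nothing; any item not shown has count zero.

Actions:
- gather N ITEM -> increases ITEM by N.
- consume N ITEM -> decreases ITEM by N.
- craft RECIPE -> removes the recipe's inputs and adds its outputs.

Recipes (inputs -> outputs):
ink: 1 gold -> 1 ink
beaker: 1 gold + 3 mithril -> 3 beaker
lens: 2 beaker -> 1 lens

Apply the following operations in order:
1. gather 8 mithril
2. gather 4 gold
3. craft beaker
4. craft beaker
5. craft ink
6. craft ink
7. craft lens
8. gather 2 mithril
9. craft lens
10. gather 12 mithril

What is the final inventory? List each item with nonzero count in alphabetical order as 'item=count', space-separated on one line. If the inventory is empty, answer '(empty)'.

Answer: beaker=2 ink=2 lens=2 mithril=16

Derivation:
After 1 (gather 8 mithril): mithril=8
After 2 (gather 4 gold): gold=4 mithril=8
After 3 (craft beaker): beaker=3 gold=3 mithril=5
After 4 (craft beaker): beaker=6 gold=2 mithril=2
After 5 (craft ink): beaker=6 gold=1 ink=1 mithril=2
After 6 (craft ink): beaker=6 ink=2 mithril=2
After 7 (craft lens): beaker=4 ink=2 lens=1 mithril=2
After 8 (gather 2 mithril): beaker=4 ink=2 lens=1 mithril=4
After 9 (craft lens): beaker=2 ink=2 lens=2 mithril=4
After 10 (gather 12 mithril): beaker=2 ink=2 lens=2 mithril=16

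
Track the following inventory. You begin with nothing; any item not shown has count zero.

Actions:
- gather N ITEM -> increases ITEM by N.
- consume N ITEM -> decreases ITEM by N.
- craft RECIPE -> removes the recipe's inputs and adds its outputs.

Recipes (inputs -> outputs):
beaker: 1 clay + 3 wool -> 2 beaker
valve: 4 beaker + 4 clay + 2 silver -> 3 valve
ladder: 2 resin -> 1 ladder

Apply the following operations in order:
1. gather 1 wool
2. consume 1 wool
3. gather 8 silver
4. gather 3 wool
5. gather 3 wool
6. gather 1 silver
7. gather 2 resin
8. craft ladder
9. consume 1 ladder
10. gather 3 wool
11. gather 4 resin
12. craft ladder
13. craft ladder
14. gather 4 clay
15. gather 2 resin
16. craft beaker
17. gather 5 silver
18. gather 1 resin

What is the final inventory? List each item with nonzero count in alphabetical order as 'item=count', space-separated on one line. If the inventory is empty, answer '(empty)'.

Answer: beaker=2 clay=3 ladder=2 resin=3 silver=14 wool=6

Derivation:
After 1 (gather 1 wool): wool=1
After 2 (consume 1 wool): (empty)
After 3 (gather 8 silver): silver=8
After 4 (gather 3 wool): silver=8 wool=3
After 5 (gather 3 wool): silver=8 wool=6
After 6 (gather 1 silver): silver=9 wool=6
After 7 (gather 2 resin): resin=2 silver=9 wool=6
After 8 (craft ladder): ladder=1 silver=9 wool=6
After 9 (consume 1 ladder): silver=9 wool=6
After 10 (gather 3 wool): silver=9 wool=9
After 11 (gather 4 resin): resin=4 silver=9 wool=9
After 12 (craft ladder): ladder=1 resin=2 silver=9 wool=9
After 13 (craft ladder): ladder=2 silver=9 wool=9
After 14 (gather 4 clay): clay=4 ladder=2 silver=9 wool=9
After 15 (gather 2 resin): clay=4 ladder=2 resin=2 silver=9 wool=9
After 16 (craft beaker): beaker=2 clay=3 ladder=2 resin=2 silver=9 wool=6
After 17 (gather 5 silver): beaker=2 clay=3 ladder=2 resin=2 silver=14 wool=6
After 18 (gather 1 resin): beaker=2 clay=3 ladder=2 resin=3 silver=14 wool=6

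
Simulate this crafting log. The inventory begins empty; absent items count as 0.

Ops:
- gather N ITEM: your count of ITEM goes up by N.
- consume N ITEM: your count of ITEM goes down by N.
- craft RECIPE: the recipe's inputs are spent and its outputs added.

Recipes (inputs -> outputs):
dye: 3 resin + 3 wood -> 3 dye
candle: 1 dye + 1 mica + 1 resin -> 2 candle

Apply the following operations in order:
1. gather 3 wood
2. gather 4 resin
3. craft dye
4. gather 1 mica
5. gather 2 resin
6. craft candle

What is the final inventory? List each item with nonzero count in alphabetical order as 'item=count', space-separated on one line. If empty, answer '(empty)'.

After 1 (gather 3 wood): wood=3
After 2 (gather 4 resin): resin=4 wood=3
After 3 (craft dye): dye=3 resin=1
After 4 (gather 1 mica): dye=3 mica=1 resin=1
After 5 (gather 2 resin): dye=3 mica=1 resin=3
After 6 (craft candle): candle=2 dye=2 resin=2

Answer: candle=2 dye=2 resin=2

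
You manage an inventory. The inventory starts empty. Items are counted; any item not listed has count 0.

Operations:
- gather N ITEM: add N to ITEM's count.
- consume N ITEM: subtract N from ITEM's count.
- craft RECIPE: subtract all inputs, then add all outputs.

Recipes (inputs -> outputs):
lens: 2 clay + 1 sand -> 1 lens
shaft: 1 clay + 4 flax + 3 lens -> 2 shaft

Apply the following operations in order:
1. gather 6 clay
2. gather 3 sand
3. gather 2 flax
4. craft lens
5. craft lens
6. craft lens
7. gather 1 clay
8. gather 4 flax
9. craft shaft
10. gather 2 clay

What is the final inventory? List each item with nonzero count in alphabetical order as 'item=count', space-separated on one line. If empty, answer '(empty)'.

After 1 (gather 6 clay): clay=6
After 2 (gather 3 sand): clay=6 sand=3
After 3 (gather 2 flax): clay=6 flax=2 sand=3
After 4 (craft lens): clay=4 flax=2 lens=1 sand=2
After 5 (craft lens): clay=2 flax=2 lens=2 sand=1
After 6 (craft lens): flax=2 lens=3
After 7 (gather 1 clay): clay=1 flax=2 lens=3
After 8 (gather 4 flax): clay=1 flax=6 lens=3
After 9 (craft shaft): flax=2 shaft=2
After 10 (gather 2 clay): clay=2 flax=2 shaft=2

Answer: clay=2 flax=2 shaft=2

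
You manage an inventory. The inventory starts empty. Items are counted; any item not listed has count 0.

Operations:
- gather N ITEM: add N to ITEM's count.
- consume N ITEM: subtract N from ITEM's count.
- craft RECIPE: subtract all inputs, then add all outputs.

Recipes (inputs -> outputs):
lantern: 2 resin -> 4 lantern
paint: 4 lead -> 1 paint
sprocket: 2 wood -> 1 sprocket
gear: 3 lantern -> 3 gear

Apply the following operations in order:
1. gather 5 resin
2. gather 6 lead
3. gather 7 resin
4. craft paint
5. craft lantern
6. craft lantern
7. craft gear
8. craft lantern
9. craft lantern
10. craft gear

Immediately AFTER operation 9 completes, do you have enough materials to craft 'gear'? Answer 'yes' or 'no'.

After 1 (gather 5 resin): resin=5
After 2 (gather 6 lead): lead=6 resin=5
After 3 (gather 7 resin): lead=6 resin=12
After 4 (craft paint): lead=2 paint=1 resin=12
After 5 (craft lantern): lantern=4 lead=2 paint=1 resin=10
After 6 (craft lantern): lantern=8 lead=2 paint=1 resin=8
After 7 (craft gear): gear=3 lantern=5 lead=2 paint=1 resin=8
After 8 (craft lantern): gear=3 lantern=9 lead=2 paint=1 resin=6
After 9 (craft lantern): gear=3 lantern=13 lead=2 paint=1 resin=4

Answer: yes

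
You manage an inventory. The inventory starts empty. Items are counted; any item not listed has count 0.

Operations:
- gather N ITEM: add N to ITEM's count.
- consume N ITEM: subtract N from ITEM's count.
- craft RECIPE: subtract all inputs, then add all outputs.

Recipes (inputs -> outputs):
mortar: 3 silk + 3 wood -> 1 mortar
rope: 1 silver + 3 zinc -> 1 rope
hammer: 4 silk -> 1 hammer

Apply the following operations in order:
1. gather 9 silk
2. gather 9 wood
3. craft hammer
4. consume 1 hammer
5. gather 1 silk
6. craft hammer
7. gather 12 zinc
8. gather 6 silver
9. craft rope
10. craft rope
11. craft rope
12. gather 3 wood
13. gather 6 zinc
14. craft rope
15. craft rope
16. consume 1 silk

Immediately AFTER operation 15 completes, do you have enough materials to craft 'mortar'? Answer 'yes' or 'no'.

After 1 (gather 9 silk): silk=9
After 2 (gather 9 wood): silk=9 wood=9
After 3 (craft hammer): hammer=1 silk=5 wood=9
After 4 (consume 1 hammer): silk=5 wood=9
After 5 (gather 1 silk): silk=6 wood=9
After 6 (craft hammer): hammer=1 silk=2 wood=9
After 7 (gather 12 zinc): hammer=1 silk=2 wood=9 zinc=12
After 8 (gather 6 silver): hammer=1 silk=2 silver=6 wood=9 zinc=12
After 9 (craft rope): hammer=1 rope=1 silk=2 silver=5 wood=9 zinc=9
After 10 (craft rope): hammer=1 rope=2 silk=2 silver=4 wood=9 zinc=6
After 11 (craft rope): hammer=1 rope=3 silk=2 silver=3 wood=9 zinc=3
After 12 (gather 3 wood): hammer=1 rope=3 silk=2 silver=3 wood=12 zinc=3
After 13 (gather 6 zinc): hammer=1 rope=3 silk=2 silver=3 wood=12 zinc=9
After 14 (craft rope): hammer=1 rope=4 silk=2 silver=2 wood=12 zinc=6
After 15 (craft rope): hammer=1 rope=5 silk=2 silver=1 wood=12 zinc=3

Answer: no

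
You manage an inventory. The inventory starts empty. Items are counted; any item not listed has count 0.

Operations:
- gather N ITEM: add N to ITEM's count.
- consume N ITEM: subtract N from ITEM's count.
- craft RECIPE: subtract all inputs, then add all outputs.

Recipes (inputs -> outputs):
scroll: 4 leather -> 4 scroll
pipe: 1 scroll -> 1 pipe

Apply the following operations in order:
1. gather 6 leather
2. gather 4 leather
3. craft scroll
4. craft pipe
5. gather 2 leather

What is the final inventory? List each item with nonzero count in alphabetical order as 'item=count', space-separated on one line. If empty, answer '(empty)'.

Answer: leather=8 pipe=1 scroll=3

Derivation:
After 1 (gather 6 leather): leather=6
After 2 (gather 4 leather): leather=10
After 3 (craft scroll): leather=6 scroll=4
After 4 (craft pipe): leather=6 pipe=1 scroll=3
After 5 (gather 2 leather): leather=8 pipe=1 scroll=3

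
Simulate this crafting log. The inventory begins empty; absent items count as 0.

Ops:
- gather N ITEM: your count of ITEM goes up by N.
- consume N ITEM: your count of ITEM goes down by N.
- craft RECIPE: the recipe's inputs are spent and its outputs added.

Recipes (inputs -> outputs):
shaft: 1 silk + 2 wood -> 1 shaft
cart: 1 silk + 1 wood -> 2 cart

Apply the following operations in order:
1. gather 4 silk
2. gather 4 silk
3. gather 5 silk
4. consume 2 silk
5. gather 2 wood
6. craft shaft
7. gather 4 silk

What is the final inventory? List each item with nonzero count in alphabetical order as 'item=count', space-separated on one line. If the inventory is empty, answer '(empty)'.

After 1 (gather 4 silk): silk=4
After 2 (gather 4 silk): silk=8
After 3 (gather 5 silk): silk=13
After 4 (consume 2 silk): silk=11
After 5 (gather 2 wood): silk=11 wood=2
After 6 (craft shaft): shaft=1 silk=10
After 7 (gather 4 silk): shaft=1 silk=14

Answer: shaft=1 silk=14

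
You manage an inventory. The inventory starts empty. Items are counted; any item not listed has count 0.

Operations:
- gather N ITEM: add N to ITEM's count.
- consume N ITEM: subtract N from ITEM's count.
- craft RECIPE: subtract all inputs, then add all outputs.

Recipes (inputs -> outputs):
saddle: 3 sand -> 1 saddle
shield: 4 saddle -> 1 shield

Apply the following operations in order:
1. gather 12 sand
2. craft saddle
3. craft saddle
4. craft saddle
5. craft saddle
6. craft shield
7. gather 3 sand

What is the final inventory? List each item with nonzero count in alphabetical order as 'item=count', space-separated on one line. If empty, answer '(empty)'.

Answer: sand=3 shield=1

Derivation:
After 1 (gather 12 sand): sand=12
After 2 (craft saddle): saddle=1 sand=9
After 3 (craft saddle): saddle=2 sand=6
After 4 (craft saddle): saddle=3 sand=3
After 5 (craft saddle): saddle=4
After 6 (craft shield): shield=1
After 7 (gather 3 sand): sand=3 shield=1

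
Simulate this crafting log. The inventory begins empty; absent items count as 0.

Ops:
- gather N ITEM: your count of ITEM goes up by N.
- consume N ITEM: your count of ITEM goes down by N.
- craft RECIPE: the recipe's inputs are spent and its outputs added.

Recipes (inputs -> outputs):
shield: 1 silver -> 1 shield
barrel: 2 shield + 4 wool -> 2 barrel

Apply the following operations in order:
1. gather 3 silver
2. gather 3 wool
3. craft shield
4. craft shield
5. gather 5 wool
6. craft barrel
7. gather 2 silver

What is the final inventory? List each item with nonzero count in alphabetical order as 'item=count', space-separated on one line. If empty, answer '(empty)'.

After 1 (gather 3 silver): silver=3
After 2 (gather 3 wool): silver=3 wool=3
After 3 (craft shield): shield=1 silver=2 wool=3
After 4 (craft shield): shield=2 silver=1 wool=3
After 5 (gather 5 wool): shield=2 silver=1 wool=8
After 6 (craft barrel): barrel=2 silver=1 wool=4
After 7 (gather 2 silver): barrel=2 silver=3 wool=4

Answer: barrel=2 silver=3 wool=4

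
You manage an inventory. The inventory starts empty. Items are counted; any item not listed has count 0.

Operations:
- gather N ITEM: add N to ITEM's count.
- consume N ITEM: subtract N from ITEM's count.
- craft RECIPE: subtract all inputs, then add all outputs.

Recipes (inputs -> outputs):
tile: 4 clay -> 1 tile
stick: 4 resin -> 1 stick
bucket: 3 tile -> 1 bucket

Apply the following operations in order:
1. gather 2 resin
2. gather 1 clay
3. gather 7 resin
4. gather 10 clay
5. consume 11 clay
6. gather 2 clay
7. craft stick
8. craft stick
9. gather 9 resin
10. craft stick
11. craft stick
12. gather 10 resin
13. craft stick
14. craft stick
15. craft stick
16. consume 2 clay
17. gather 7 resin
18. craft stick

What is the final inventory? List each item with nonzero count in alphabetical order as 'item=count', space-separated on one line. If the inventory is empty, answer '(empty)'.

Answer: resin=3 stick=8

Derivation:
After 1 (gather 2 resin): resin=2
After 2 (gather 1 clay): clay=1 resin=2
After 3 (gather 7 resin): clay=1 resin=9
After 4 (gather 10 clay): clay=11 resin=9
After 5 (consume 11 clay): resin=9
After 6 (gather 2 clay): clay=2 resin=9
After 7 (craft stick): clay=2 resin=5 stick=1
After 8 (craft stick): clay=2 resin=1 stick=2
After 9 (gather 9 resin): clay=2 resin=10 stick=2
After 10 (craft stick): clay=2 resin=6 stick=3
After 11 (craft stick): clay=2 resin=2 stick=4
After 12 (gather 10 resin): clay=2 resin=12 stick=4
After 13 (craft stick): clay=2 resin=8 stick=5
After 14 (craft stick): clay=2 resin=4 stick=6
After 15 (craft stick): clay=2 stick=7
After 16 (consume 2 clay): stick=7
After 17 (gather 7 resin): resin=7 stick=7
After 18 (craft stick): resin=3 stick=8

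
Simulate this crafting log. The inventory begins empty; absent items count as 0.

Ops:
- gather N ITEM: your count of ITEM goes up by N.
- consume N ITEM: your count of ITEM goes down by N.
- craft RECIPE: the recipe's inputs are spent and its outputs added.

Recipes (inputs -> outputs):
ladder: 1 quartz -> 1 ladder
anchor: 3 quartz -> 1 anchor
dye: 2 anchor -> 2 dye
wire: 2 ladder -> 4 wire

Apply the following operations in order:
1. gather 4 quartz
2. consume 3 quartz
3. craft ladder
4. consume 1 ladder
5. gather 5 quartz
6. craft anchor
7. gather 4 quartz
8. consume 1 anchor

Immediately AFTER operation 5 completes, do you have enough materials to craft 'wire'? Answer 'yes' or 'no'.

After 1 (gather 4 quartz): quartz=4
After 2 (consume 3 quartz): quartz=1
After 3 (craft ladder): ladder=1
After 4 (consume 1 ladder): (empty)
After 5 (gather 5 quartz): quartz=5

Answer: no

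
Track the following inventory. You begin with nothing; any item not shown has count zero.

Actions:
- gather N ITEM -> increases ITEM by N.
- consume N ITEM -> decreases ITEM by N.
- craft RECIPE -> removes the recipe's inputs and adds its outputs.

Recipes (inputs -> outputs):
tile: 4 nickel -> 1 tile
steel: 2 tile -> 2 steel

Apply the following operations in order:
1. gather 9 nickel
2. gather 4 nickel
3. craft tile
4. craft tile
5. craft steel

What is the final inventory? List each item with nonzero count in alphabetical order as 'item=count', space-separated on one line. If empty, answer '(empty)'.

After 1 (gather 9 nickel): nickel=9
After 2 (gather 4 nickel): nickel=13
After 3 (craft tile): nickel=9 tile=1
After 4 (craft tile): nickel=5 tile=2
After 5 (craft steel): nickel=5 steel=2

Answer: nickel=5 steel=2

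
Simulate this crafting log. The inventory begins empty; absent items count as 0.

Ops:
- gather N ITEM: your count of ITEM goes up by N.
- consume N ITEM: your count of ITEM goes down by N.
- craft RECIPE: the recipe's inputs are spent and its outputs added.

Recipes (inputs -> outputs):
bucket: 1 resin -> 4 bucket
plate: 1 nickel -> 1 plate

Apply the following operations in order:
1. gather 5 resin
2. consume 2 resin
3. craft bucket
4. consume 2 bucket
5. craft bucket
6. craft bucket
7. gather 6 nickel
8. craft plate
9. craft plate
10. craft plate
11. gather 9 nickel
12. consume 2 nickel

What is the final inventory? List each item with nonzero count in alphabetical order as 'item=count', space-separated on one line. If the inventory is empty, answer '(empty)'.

After 1 (gather 5 resin): resin=5
After 2 (consume 2 resin): resin=3
After 3 (craft bucket): bucket=4 resin=2
After 4 (consume 2 bucket): bucket=2 resin=2
After 5 (craft bucket): bucket=6 resin=1
After 6 (craft bucket): bucket=10
After 7 (gather 6 nickel): bucket=10 nickel=6
After 8 (craft plate): bucket=10 nickel=5 plate=1
After 9 (craft plate): bucket=10 nickel=4 plate=2
After 10 (craft plate): bucket=10 nickel=3 plate=3
After 11 (gather 9 nickel): bucket=10 nickel=12 plate=3
After 12 (consume 2 nickel): bucket=10 nickel=10 plate=3

Answer: bucket=10 nickel=10 plate=3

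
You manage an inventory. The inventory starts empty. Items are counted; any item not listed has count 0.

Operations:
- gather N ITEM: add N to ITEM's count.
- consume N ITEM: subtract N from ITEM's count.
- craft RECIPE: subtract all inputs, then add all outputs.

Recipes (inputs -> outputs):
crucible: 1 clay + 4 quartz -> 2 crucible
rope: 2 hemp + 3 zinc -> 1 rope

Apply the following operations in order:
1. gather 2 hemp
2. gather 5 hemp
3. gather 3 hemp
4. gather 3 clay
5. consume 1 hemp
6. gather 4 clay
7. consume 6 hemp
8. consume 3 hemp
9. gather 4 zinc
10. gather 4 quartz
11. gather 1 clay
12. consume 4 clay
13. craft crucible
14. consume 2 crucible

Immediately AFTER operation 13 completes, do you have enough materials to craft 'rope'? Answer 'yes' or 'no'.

After 1 (gather 2 hemp): hemp=2
After 2 (gather 5 hemp): hemp=7
After 3 (gather 3 hemp): hemp=10
After 4 (gather 3 clay): clay=3 hemp=10
After 5 (consume 1 hemp): clay=3 hemp=9
After 6 (gather 4 clay): clay=7 hemp=9
After 7 (consume 6 hemp): clay=7 hemp=3
After 8 (consume 3 hemp): clay=7
After 9 (gather 4 zinc): clay=7 zinc=4
After 10 (gather 4 quartz): clay=7 quartz=4 zinc=4
After 11 (gather 1 clay): clay=8 quartz=4 zinc=4
After 12 (consume 4 clay): clay=4 quartz=4 zinc=4
After 13 (craft crucible): clay=3 crucible=2 zinc=4

Answer: no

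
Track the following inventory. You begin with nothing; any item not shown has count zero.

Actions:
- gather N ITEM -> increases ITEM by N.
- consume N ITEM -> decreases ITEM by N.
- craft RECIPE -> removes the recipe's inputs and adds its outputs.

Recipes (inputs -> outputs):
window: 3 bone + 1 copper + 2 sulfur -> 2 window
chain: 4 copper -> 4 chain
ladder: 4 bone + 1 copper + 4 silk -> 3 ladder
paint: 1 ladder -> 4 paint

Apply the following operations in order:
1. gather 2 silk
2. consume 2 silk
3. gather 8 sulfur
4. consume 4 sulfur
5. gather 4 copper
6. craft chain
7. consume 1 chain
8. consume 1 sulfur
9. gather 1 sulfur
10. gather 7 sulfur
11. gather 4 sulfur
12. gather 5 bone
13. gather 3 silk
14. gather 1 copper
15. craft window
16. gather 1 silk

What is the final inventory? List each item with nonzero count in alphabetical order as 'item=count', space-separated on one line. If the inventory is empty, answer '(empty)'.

Answer: bone=2 chain=3 silk=4 sulfur=13 window=2

Derivation:
After 1 (gather 2 silk): silk=2
After 2 (consume 2 silk): (empty)
After 3 (gather 8 sulfur): sulfur=8
After 4 (consume 4 sulfur): sulfur=4
After 5 (gather 4 copper): copper=4 sulfur=4
After 6 (craft chain): chain=4 sulfur=4
After 7 (consume 1 chain): chain=3 sulfur=4
After 8 (consume 1 sulfur): chain=3 sulfur=3
After 9 (gather 1 sulfur): chain=3 sulfur=4
After 10 (gather 7 sulfur): chain=3 sulfur=11
After 11 (gather 4 sulfur): chain=3 sulfur=15
After 12 (gather 5 bone): bone=5 chain=3 sulfur=15
After 13 (gather 3 silk): bone=5 chain=3 silk=3 sulfur=15
After 14 (gather 1 copper): bone=5 chain=3 copper=1 silk=3 sulfur=15
After 15 (craft window): bone=2 chain=3 silk=3 sulfur=13 window=2
After 16 (gather 1 silk): bone=2 chain=3 silk=4 sulfur=13 window=2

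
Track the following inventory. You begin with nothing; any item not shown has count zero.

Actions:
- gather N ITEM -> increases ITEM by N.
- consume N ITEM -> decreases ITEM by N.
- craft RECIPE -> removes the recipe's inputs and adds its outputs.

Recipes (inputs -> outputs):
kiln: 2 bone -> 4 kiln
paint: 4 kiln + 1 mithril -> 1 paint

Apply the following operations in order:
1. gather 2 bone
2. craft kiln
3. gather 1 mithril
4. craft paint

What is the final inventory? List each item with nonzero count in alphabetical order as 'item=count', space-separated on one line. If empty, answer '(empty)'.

Answer: paint=1

Derivation:
After 1 (gather 2 bone): bone=2
After 2 (craft kiln): kiln=4
After 3 (gather 1 mithril): kiln=4 mithril=1
After 4 (craft paint): paint=1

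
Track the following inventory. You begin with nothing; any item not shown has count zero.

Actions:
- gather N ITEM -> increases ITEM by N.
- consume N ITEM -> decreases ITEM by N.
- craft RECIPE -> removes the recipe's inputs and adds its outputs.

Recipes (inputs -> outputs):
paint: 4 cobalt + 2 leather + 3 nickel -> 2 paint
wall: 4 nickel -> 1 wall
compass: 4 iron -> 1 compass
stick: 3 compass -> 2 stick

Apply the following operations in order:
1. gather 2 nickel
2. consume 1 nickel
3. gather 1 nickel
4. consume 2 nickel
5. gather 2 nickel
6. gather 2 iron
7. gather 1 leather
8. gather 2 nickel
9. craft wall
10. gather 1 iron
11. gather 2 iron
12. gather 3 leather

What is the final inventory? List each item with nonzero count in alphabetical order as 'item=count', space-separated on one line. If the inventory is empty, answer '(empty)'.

Answer: iron=5 leather=4 wall=1

Derivation:
After 1 (gather 2 nickel): nickel=2
After 2 (consume 1 nickel): nickel=1
After 3 (gather 1 nickel): nickel=2
After 4 (consume 2 nickel): (empty)
After 5 (gather 2 nickel): nickel=2
After 6 (gather 2 iron): iron=2 nickel=2
After 7 (gather 1 leather): iron=2 leather=1 nickel=2
After 8 (gather 2 nickel): iron=2 leather=1 nickel=4
After 9 (craft wall): iron=2 leather=1 wall=1
After 10 (gather 1 iron): iron=3 leather=1 wall=1
After 11 (gather 2 iron): iron=5 leather=1 wall=1
After 12 (gather 3 leather): iron=5 leather=4 wall=1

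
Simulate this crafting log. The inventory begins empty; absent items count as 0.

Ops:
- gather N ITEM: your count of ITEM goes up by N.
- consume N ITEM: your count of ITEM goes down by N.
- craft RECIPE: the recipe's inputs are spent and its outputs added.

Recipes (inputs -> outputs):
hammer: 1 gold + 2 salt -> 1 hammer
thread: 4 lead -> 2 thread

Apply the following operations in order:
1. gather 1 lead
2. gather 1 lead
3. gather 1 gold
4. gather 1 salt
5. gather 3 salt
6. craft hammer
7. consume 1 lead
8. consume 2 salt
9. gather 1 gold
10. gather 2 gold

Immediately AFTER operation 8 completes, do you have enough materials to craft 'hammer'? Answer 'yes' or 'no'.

Answer: no

Derivation:
After 1 (gather 1 lead): lead=1
After 2 (gather 1 lead): lead=2
After 3 (gather 1 gold): gold=1 lead=2
After 4 (gather 1 salt): gold=1 lead=2 salt=1
After 5 (gather 3 salt): gold=1 lead=2 salt=4
After 6 (craft hammer): hammer=1 lead=2 salt=2
After 7 (consume 1 lead): hammer=1 lead=1 salt=2
After 8 (consume 2 salt): hammer=1 lead=1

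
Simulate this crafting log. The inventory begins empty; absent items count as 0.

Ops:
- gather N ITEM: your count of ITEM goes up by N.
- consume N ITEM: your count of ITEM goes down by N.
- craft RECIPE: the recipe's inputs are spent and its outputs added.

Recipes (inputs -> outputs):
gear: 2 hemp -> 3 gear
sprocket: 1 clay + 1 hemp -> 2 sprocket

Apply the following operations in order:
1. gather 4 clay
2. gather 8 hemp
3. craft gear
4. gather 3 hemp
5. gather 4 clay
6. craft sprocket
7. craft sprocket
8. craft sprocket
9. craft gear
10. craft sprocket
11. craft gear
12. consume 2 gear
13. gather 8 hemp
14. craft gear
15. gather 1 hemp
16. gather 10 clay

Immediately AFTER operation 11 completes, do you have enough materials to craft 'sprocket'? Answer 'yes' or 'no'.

Answer: yes

Derivation:
After 1 (gather 4 clay): clay=4
After 2 (gather 8 hemp): clay=4 hemp=8
After 3 (craft gear): clay=4 gear=3 hemp=6
After 4 (gather 3 hemp): clay=4 gear=3 hemp=9
After 5 (gather 4 clay): clay=8 gear=3 hemp=9
After 6 (craft sprocket): clay=7 gear=3 hemp=8 sprocket=2
After 7 (craft sprocket): clay=6 gear=3 hemp=7 sprocket=4
After 8 (craft sprocket): clay=5 gear=3 hemp=6 sprocket=6
After 9 (craft gear): clay=5 gear=6 hemp=4 sprocket=6
After 10 (craft sprocket): clay=4 gear=6 hemp=3 sprocket=8
After 11 (craft gear): clay=4 gear=9 hemp=1 sprocket=8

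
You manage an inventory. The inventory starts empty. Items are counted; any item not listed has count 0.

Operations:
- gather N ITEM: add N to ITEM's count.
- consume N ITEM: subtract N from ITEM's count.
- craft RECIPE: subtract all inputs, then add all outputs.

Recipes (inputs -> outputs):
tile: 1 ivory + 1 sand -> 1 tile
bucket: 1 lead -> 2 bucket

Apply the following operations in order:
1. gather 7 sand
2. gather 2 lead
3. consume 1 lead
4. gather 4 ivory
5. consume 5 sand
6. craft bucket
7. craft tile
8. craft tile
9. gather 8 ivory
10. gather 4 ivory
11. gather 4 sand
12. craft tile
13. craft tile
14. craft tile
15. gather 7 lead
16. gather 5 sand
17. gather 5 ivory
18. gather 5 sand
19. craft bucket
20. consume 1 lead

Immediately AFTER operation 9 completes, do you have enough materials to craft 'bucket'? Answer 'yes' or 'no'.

Answer: no

Derivation:
After 1 (gather 7 sand): sand=7
After 2 (gather 2 lead): lead=2 sand=7
After 3 (consume 1 lead): lead=1 sand=7
After 4 (gather 4 ivory): ivory=4 lead=1 sand=7
After 5 (consume 5 sand): ivory=4 lead=1 sand=2
After 6 (craft bucket): bucket=2 ivory=4 sand=2
After 7 (craft tile): bucket=2 ivory=3 sand=1 tile=1
After 8 (craft tile): bucket=2 ivory=2 tile=2
After 9 (gather 8 ivory): bucket=2 ivory=10 tile=2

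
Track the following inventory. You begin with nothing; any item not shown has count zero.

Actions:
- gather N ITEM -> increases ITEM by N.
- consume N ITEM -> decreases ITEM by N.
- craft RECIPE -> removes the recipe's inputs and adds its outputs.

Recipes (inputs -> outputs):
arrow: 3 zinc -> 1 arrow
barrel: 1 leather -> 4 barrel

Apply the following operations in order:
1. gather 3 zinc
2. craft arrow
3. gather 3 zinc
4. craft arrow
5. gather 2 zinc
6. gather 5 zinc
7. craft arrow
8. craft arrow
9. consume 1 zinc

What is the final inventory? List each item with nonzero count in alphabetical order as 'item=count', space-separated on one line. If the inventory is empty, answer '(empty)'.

After 1 (gather 3 zinc): zinc=3
After 2 (craft arrow): arrow=1
After 3 (gather 3 zinc): arrow=1 zinc=3
After 4 (craft arrow): arrow=2
After 5 (gather 2 zinc): arrow=2 zinc=2
After 6 (gather 5 zinc): arrow=2 zinc=7
After 7 (craft arrow): arrow=3 zinc=4
After 8 (craft arrow): arrow=4 zinc=1
After 9 (consume 1 zinc): arrow=4

Answer: arrow=4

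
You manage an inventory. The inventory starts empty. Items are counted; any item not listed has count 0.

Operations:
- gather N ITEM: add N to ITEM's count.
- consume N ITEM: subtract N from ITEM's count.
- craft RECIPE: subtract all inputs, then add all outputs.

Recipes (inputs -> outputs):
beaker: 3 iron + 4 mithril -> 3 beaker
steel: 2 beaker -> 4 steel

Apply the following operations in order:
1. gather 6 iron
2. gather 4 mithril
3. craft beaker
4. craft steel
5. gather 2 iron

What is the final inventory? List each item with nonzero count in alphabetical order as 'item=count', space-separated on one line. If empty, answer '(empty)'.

Answer: beaker=1 iron=5 steel=4

Derivation:
After 1 (gather 6 iron): iron=6
After 2 (gather 4 mithril): iron=6 mithril=4
After 3 (craft beaker): beaker=3 iron=3
After 4 (craft steel): beaker=1 iron=3 steel=4
After 5 (gather 2 iron): beaker=1 iron=5 steel=4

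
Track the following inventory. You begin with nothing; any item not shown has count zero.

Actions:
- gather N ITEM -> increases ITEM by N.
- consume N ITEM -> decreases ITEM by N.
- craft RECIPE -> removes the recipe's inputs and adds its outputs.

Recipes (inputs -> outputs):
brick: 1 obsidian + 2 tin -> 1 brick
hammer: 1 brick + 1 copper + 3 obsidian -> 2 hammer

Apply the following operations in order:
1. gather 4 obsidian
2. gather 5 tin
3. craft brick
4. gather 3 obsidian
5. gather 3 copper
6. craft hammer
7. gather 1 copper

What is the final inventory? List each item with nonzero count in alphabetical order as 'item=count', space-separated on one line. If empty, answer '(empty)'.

Answer: copper=3 hammer=2 obsidian=3 tin=3

Derivation:
After 1 (gather 4 obsidian): obsidian=4
After 2 (gather 5 tin): obsidian=4 tin=5
After 3 (craft brick): brick=1 obsidian=3 tin=3
After 4 (gather 3 obsidian): brick=1 obsidian=6 tin=3
After 5 (gather 3 copper): brick=1 copper=3 obsidian=6 tin=3
After 6 (craft hammer): copper=2 hammer=2 obsidian=3 tin=3
After 7 (gather 1 copper): copper=3 hammer=2 obsidian=3 tin=3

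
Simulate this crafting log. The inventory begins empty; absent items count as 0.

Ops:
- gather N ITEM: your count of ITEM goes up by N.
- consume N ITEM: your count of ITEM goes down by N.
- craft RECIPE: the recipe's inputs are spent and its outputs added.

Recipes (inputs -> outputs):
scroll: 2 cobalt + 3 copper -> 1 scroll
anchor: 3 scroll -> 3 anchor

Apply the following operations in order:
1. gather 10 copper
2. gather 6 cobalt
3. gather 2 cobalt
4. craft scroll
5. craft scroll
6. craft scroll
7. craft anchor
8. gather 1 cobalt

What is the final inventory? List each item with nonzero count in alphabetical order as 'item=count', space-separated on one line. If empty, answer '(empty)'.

After 1 (gather 10 copper): copper=10
After 2 (gather 6 cobalt): cobalt=6 copper=10
After 3 (gather 2 cobalt): cobalt=8 copper=10
After 4 (craft scroll): cobalt=6 copper=7 scroll=1
After 5 (craft scroll): cobalt=4 copper=4 scroll=2
After 6 (craft scroll): cobalt=2 copper=1 scroll=3
After 7 (craft anchor): anchor=3 cobalt=2 copper=1
After 8 (gather 1 cobalt): anchor=3 cobalt=3 copper=1

Answer: anchor=3 cobalt=3 copper=1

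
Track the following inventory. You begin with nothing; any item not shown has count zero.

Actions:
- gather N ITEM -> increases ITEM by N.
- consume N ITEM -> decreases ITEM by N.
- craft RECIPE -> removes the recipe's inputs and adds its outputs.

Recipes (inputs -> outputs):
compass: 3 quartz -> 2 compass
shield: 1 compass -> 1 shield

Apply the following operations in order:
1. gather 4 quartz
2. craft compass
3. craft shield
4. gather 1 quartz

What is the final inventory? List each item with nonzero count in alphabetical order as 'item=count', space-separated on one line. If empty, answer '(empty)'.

Answer: compass=1 quartz=2 shield=1

Derivation:
After 1 (gather 4 quartz): quartz=4
After 2 (craft compass): compass=2 quartz=1
After 3 (craft shield): compass=1 quartz=1 shield=1
After 4 (gather 1 quartz): compass=1 quartz=2 shield=1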